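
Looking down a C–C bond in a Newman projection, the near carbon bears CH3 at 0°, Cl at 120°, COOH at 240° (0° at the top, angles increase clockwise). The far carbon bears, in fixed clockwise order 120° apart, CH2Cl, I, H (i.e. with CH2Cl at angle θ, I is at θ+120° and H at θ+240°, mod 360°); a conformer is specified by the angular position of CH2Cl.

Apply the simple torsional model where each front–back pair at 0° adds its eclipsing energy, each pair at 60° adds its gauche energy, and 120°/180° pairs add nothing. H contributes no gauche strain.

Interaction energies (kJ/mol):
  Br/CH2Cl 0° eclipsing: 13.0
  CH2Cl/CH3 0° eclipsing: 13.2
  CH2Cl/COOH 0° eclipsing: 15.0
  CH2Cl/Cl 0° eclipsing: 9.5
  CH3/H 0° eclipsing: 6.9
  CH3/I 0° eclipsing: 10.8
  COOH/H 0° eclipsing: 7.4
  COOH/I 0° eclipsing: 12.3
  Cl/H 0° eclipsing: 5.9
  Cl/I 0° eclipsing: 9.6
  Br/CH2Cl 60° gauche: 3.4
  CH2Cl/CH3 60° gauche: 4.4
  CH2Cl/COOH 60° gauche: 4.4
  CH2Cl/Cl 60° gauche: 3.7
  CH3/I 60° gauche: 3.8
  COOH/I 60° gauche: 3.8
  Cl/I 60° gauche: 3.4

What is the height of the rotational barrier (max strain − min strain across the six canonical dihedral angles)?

16.4 kJ/mol

CH2Cl at 0° (eclipsed): CH3(0°)/CH2Cl(0°) eclipsed 13.2; Cl(120°)/I(120°) eclipsed 9.6; COOH(240°)/H(240°) eclipsed 7.4 → 30.2 kJ/mol.
CH2Cl at 60° (staggered): CH3(0°)/CH2Cl(60°) gauche 4.4; Cl(120°)/CH2Cl(60°) gauche 3.7; Cl(120°)/I(180°) gauche 3.4; COOH(240°)/I(180°) gauche 3.8 → 15.3 kJ/mol.
CH2Cl at 120° (eclipsed): CH3(0°)/H(0°) eclipsed 6.9; Cl(120°)/CH2Cl(120°) eclipsed 9.5; COOH(240°)/I(240°) eclipsed 12.3 → 28.7 kJ/mol.
CH2Cl at 180° (staggered): CH3(0°)/I(300°) gauche 3.8; Cl(120°)/CH2Cl(180°) gauche 3.7; COOH(240°)/CH2Cl(180°) gauche 4.4; COOH(240°)/I(300°) gauche 3.8 → 15.7 kJ/mol.
CH2Cl at 240° (eclipsed): CH3(0°)/I(0°) eclipsed 10.8; Cl(120°)/H(120°) eclipsed 5.9; COOH(240°)/CH2Cl(240°) eclipsed 15.0 → 31.7 kJ/mol.
CH2Cl at 300° (staggered): CH3(0°)/CH2Cl(300°) gauche 4.4; CH3(0°)/I(60°) gauche 3.8; Cl(120°)/I(60°) gauche 3.4; COOH(240°)/CH2Cl(300°) gauche 4.4 → 16.0 kJ/mol.
Max at 240° (31.7 kJ/mol), min at 60° (15.3 kJ/mol); barrier = 16.4 kJ/mol.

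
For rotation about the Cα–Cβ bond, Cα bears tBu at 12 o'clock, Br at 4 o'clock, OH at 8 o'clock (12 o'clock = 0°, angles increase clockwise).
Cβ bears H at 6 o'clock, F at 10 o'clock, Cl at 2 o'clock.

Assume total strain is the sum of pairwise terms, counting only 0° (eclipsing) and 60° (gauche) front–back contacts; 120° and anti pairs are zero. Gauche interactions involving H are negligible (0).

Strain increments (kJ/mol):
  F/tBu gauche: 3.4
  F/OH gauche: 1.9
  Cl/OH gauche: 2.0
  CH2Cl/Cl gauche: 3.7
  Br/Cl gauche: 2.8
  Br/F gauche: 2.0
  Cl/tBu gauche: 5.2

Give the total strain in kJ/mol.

13.3 kJ/mol

This conformer is staggered. tBu at 0° is gauche with F at 300° (3.4); tBu at 0° is gauche with Cl at 60° (5.2); Br at 120° is gauche with Cl at 60° (2.8); OH at 240° is gauche with F at 300° (1.9). Total 13.3 kJ/mol.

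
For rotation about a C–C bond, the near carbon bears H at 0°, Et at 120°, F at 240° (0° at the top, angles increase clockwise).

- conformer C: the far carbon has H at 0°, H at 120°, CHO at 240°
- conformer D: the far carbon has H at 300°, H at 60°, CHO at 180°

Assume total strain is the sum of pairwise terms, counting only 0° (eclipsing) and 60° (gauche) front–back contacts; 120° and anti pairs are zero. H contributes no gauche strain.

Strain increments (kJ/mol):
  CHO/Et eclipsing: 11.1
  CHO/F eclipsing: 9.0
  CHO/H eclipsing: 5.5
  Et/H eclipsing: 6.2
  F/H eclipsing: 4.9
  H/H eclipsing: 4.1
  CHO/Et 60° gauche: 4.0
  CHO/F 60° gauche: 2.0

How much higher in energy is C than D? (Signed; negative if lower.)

+13.3 kJ/mol

C (eclipsed): H–H eclipsed, Et–H eclipsed, F–CHO eclipsed; 4.1 + 6.2 + 9.0 = 19.3 kJ/mol.
D (staggered): Et–CHO gauche, F–CHO gauche; 4.0 + 2.0 = 6.0 kJ/mol.
E(C) − E(D) = 19.3 − 6.0 = +13.3 kJ/mol.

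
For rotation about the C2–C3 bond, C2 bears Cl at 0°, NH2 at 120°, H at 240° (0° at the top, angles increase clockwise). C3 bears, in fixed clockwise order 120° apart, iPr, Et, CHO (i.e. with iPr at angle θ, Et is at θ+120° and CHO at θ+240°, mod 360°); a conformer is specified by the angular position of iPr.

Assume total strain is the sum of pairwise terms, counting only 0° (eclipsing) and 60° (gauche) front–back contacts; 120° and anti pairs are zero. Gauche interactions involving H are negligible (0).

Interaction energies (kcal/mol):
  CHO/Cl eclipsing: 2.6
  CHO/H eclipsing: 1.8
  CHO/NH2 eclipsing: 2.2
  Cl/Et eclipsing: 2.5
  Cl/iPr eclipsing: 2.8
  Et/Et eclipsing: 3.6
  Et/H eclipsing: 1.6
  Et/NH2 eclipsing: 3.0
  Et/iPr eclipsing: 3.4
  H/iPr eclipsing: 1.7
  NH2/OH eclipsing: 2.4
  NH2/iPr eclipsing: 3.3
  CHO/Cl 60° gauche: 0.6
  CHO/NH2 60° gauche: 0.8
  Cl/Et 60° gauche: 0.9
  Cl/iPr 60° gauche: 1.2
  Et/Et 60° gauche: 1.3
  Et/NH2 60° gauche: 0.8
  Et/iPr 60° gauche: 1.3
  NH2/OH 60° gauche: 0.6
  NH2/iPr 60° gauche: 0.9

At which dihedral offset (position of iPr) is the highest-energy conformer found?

iPr at 0° (eclipsed): Cl(0°)/iPr(0°) eclipsed 2.8; NH2(120°)/Et(120°) eclipsed 3.0; H(240°)/CHO(240°) eclipsed 1.8 → 7.6 kcal/mol.
iPr at 60° (staggered): Cl(0°)/iPr(60°) gauche 1.2; Cl(0°)/CHO(300°) gauche 0.6; NH2(120°)/iPr(60°) gauche 0.9; NH2(120°)/Et(180°) gauche 0.8 → 3.5 kcal/mol.
iPr at 120° (eclipsed): Cl(0°)/CHO(0°) eclipsed 2.6; NH2(120°)/iPr(120°) eclipsed 3.3; H(240°)/Et(240°) eclipsed 1.6 → 7.5 kcal/mol.
iPr at 180° (staggered): Cl(0°)/Et(300°) gauche 0.9; Cl(0°)/CHO(60°) gauche 0.6; NH2(120°)/iPr(180°) gauche 0.9; NH2(120°)/CHO(60°) gauche 0.8 → 3.2 kcal/mol.
iPr at 240° (eclipsed): Cl(0°)/Et(0°) eclipsed 2.5; NH2(120°)/CHO(120°) eclipsed 2.2; H(240°)/iPr(240°) eclipsed 1.7 → 6.4 kcal/mol.
iPr at 300° (staggered): Cl(0°)/iPr(300°) gauche 1.2; Cl(0°)/Et(60°) gauche 0.9; NH2(120°)/Et(60°) gauche 0.8; NH2(120°)/CHO(180°) gauche 0.8 → 3.7 kcal/mol.
The maximum (7.6 kcal/mol) occurs with iPr at 0°.

0°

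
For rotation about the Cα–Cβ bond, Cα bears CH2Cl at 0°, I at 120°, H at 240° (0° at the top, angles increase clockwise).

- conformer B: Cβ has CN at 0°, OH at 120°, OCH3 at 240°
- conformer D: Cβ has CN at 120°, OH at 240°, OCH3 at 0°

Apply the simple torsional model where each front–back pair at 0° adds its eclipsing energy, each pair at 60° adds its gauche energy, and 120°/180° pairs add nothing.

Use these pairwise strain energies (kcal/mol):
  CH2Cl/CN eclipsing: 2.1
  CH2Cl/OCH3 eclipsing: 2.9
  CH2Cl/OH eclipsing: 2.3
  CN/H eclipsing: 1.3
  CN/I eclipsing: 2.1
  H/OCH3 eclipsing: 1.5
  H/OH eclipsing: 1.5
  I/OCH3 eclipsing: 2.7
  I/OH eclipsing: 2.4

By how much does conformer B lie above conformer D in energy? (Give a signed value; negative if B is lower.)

-0.5 kcal/mol

B is eclipsed. CH2Cl at 0° is eclipsed with CN at 0° (2.1); I at 120° is eclipsed with OH at 120° (2.4); H at 240° is eclipsed with OCH3 at 240° (1.5). Total 6.0 kcal/mol.
D is eclipsed. CH2Cl at 0° is eclipsed with OCH3 at 0° (2.9); I at 120° is eclipsed with CN at 120° (2.1); H at 240° is eclipsed with OH at 240° (1.5). Total 6.5 kcal/mol.
E(B) − E(D) = 6.0 − 6.5 = -0.5 kcal/mol.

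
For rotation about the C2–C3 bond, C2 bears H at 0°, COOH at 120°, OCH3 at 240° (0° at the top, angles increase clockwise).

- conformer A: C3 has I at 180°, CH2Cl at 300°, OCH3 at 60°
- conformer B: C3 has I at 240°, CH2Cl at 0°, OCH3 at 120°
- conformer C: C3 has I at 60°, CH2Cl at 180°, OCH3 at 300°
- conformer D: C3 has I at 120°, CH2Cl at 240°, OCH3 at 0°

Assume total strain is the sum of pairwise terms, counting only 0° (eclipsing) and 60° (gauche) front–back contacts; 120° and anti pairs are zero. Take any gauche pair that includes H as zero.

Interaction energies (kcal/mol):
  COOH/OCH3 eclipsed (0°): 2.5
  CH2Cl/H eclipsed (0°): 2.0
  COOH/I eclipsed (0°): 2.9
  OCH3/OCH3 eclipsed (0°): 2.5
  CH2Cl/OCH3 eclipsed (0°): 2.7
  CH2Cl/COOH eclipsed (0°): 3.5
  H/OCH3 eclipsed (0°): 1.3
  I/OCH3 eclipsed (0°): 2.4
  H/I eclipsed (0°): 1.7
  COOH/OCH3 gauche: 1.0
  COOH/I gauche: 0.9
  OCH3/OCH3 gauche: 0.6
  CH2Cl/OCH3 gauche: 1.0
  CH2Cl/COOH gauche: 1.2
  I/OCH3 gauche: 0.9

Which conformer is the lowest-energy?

A (staggered): COOH(120°)/I(180°) gauche 0.9; COOH(120°)/OCH3(60°) gauche 1.0; OCH3(240°)/I(180°) gauche 0.9; OCH3(240°)/CH2Cl(300°) gauche 1.0 → 3.8 kcal/mol.
B (eclipsed): H(0°)/CH2Cl(0°) eclipsed 2.0; COOH(120°)/OCH3(120°) eclipsed 2.5; OCH3(240°)/I(240°) eclipsed 2.4 → 6.9 kcal/mol.
C (staggered): COOH(120°)/I(60°) gauche 0.9; COOH(120°)/CH2Cl(180°) gauche 1.2; OCH3(240°)/CH2Cl(180°) gauche 1.0; OCH3(240°)/OCH3(300°) gauche 0.6 → 3.7 kcal/mol.
D (eclipsed): H(0°)/OCH3(0°) eclipsed 1.3; COOH(120°)/I(120°) eclipsed 2.9; OCH3(240°)/CH2Cl(240°) eclipsed 2.7 → 6.9 kcal/mol.
C has the lowest total (3.7 kcal/mol).

C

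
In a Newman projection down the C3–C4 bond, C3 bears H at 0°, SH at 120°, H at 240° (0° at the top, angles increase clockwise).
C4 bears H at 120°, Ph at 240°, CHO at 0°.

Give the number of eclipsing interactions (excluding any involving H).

Every eclipsing pair involves H, so the count is 0.

0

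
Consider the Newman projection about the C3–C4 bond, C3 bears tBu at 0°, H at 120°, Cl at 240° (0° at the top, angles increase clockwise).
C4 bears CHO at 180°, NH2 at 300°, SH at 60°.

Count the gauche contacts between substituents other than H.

4

Non-H gauche pairs: tBu(0°)/NH2(300°); tBu(0°)/SH(60°); Cl(240°)/CHO(180°); Cl(240°)/NH2(300°) — 4 interactions.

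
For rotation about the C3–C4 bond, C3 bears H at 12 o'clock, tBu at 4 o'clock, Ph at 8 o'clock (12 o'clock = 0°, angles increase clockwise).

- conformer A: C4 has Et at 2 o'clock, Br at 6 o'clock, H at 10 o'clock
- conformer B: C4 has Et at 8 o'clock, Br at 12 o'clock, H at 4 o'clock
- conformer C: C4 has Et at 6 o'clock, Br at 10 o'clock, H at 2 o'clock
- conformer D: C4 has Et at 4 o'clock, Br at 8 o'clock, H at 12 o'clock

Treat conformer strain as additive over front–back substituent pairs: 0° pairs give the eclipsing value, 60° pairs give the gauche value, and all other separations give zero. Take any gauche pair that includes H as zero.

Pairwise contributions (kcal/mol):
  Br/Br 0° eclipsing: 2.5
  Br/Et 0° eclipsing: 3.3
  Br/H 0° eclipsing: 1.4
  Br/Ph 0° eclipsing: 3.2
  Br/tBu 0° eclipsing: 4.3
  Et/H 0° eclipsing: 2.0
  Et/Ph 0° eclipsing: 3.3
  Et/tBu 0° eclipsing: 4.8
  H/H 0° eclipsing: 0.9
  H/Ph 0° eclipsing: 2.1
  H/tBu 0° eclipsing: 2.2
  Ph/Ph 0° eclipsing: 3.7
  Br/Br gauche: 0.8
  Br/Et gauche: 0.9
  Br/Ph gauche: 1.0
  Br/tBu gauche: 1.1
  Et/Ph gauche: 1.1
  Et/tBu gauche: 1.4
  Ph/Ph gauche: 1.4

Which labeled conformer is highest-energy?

D

A (staggered): tBu–Et gauche, tBu–Br gauche, Ph–Br gauche; 1.4 + 1.1 + 1.0 = 3.5 kcal/mol.
B (eclipsed): H–Br eclipsed, tBu–H eclipsed, Ph–Et eclipsed; 1.4 + 2.2 + 3.3 = 6.9 kcal/mol.
C (staggered): tBu–Et gauche, Ph–Et gauche, Ph–Br gauche; 1.4 + 1.1 + 1.0 = 3.5 kcal/mol.
D (eclipsed): H–H eclipsed, tBu–Et eclipsed, Ph–Br eclipsed; 0.9 + 4.8 + 3.2 = 8.9 kcal/mol.
D has the highest total (8.9 kcal/mol).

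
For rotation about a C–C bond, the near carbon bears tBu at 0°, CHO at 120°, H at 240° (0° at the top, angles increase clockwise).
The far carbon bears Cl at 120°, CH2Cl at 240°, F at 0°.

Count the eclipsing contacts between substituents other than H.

2

Non-H eclipsing pairs: tBu(0°)/F(0°); CHO(120°)/Cl(120°) — 2 interactions.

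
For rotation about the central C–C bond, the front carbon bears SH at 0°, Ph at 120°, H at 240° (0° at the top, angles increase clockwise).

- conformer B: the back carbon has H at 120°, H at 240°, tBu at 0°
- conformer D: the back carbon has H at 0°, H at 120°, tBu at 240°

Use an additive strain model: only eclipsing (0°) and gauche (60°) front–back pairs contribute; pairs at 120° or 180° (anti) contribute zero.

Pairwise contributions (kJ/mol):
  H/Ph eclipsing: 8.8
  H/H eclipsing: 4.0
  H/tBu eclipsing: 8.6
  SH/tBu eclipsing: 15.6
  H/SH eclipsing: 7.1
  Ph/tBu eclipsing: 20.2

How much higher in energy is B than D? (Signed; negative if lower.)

+3.9 kJ/mol

B is eclipsed. SH at 0° is eclipsed with tBu at 0° (15.6); Ph at 120° is eclipsed with H at 120° (8.8); H at 240° is eclipsed with H at 240° (4.0). Total 28.4 kJ/mol.
D is eclipsed. SH at 0° is eclipsed with H at 0° (7.1); Ph at 120° is eclipsed with H at 120° (8.8); H at 240° is eclipsed with tBu at 240° (8.6). Total 24.5 kJ/mol.
E(B) − E(D) = 28.4 − 24.5 = +3.9 kJ/mol.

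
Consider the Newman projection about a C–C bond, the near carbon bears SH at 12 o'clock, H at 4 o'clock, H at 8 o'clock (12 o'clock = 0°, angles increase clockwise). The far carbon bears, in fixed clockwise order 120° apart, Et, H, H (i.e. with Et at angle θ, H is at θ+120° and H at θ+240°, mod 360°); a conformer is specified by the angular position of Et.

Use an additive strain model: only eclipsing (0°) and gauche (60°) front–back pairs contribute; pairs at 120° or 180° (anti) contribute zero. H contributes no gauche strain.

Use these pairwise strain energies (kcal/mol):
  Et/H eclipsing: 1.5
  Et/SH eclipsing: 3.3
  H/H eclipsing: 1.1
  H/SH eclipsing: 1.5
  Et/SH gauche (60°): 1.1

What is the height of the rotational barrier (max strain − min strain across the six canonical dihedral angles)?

5.5 kcal/mol

Et at 0° (eclipsed): SH(0°)/Et(0°) eclipsed 3.3; H(120°)/H(120°) eclipsed 1.1; H(240°)/H(240°) eclipsed 1.1 → 5.5 kcal/mol.
Et at 60° (staggered): SH(0°)/Et(60°) gauche 1.1 → 1.1 kcal/mol.
Et at 120° (eclipsed): SH(0°)/H(0°) eclipsed 1.5; H(120°)/Et(120°) eclipsed 1.5; H(240°)/H(240°) eclipsed 1.1 → 4.1 kcal/mol.
Et at 180° (staggered): no non-H gauche contacts → 0.0 kcal/mol.
Et at 240° (eclipsed): SH(0°)/H(0°) eclipsed 1.5; H(120°)/H(120°) eclipsed 1.1; H(240°)/Et(240°) eclipsed 1.5 → 4.1 kcal/mol.
Et at 300° (staggered): SH(0°)/Et(300°) gauche 1.1 → 1.1 kcal/mol.
Max at 0° (5.5 kcal/mol), min at 180° (0.0 kcal/mol); barrier = 5.5 kcal/mol.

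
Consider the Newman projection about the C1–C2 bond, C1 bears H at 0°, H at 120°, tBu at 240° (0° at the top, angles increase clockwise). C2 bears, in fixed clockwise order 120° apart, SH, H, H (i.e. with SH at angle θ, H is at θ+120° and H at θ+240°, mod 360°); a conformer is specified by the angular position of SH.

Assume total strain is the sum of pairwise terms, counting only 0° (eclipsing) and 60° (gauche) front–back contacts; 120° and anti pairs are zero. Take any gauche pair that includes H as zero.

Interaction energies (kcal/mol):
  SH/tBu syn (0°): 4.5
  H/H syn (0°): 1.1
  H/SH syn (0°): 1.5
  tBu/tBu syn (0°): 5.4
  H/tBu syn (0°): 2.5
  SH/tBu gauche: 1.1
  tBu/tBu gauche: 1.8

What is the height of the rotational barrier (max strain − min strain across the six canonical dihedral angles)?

SH at 0° (eclipsed): H–SH eclipsed, H–H eclipsed, tBu–H eclipsed; 1.5 + 1.1 + 2.5 = 5.1 kcal/mol.
SH at 60° (staggered): no non-H gauche contacts → 0.0 kcal/mol.
SH at 120° (eclipsed): H–H eclipsed, H–SH eclipsed, tBu–H eclipsed; 1.1 + 1.5 + 2.5 = 5.1 kcal/mol.
SH at 180° (staggered): tBu–SH gauche; 1.1 = 1.1 kcal/mol.
SH at 240° (eclipsed): H–H eclipsed, H–H eclipsed, tBu–SH eclipsed; 1.1 + 1.1 + 4.5 = 6.7 kcal/mol.
SH at 300° (staggered): tBu–SH gauche; 1.1 = 1.1 kcal/mol.
Max at 240° (6.7 kcal/mol), min at 60° (0.0 kcal/mol); barrier = 6.7 kcal/mol.

6.7 kcal/mol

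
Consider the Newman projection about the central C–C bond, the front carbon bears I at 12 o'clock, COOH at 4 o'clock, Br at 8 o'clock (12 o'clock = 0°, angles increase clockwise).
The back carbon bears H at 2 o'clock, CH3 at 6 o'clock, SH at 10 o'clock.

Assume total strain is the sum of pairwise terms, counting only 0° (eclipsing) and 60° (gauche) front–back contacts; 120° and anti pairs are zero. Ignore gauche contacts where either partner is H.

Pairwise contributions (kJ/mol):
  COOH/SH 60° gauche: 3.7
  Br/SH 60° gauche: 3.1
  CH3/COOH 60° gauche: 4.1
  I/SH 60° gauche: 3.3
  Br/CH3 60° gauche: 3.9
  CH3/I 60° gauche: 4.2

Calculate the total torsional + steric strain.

14.4 kJ/mol

This conformer (staggered): I(0°)/SH(300°) gauche 3.3; COOH(120°)/CH3(180°) gauche 4.1; Br(240°)/CH3(180°) gauche 3.9; Br(240°)/SH(300°) gauche 3.1 → 14.4 kJ/mol.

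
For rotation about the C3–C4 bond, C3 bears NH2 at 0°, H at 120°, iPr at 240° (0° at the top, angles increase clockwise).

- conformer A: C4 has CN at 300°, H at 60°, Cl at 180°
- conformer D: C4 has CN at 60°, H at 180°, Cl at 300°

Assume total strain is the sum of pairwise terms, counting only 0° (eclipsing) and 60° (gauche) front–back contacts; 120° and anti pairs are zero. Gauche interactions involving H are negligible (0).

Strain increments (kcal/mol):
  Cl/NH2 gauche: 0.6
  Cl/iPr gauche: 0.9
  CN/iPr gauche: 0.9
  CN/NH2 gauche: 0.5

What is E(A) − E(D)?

+0.3 kcal/mol

A (staggered): NH2(0°)/CN(300°) gauche 0.5; iPr(240°)/CN(300°) gauche 0.9; iPr(240°)/Cl(180°) gauche 0.9 → 2.3 kcal/mol.
D (staggered): NH2(0°)/CN(60°) gauche 0.5; NH2(0°)/Cl(300°) gauche 0.6; iPr(240°)/Cl(300°) gauche 0.9 → 2.0 kcal/mol.
E(A) − E(D) = 2.3 − 2.0 = +0.3 kcal/mol.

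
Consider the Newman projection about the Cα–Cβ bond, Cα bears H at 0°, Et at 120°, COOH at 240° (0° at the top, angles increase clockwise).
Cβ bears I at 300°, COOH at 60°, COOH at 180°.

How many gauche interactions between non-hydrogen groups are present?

Non-H gauche pairs: Et(120°)/COOH(60°); Et(120°)/COOH(180°); COOH(240°)/I(300°); COOH(240°)/COOH(180°) — 4 interactions.

4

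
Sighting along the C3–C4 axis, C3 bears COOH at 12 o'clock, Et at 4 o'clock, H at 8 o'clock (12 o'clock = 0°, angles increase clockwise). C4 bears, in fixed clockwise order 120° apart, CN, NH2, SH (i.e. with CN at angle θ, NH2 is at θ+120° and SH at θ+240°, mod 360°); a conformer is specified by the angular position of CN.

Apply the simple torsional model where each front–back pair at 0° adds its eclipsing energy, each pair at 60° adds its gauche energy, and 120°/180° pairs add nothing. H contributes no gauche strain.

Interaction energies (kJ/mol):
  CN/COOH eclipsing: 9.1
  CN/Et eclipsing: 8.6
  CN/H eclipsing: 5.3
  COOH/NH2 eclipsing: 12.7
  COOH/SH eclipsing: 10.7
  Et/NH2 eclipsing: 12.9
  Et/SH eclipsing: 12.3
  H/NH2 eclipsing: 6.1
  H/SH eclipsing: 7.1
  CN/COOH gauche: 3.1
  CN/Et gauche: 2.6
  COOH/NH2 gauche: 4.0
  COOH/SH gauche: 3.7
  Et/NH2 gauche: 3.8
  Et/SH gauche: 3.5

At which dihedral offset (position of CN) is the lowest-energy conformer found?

60°

CN at 0° is eclipsed. COOH at 0° is eclipsed with CN at 0° (9.1); Et at 120° is eclipsed with NH2 at 120° (12.9); H at 240° is eclipsed with SH at 240° (7.1). Total 29.1 kJ/mol.
CN at 60° is staggered. COOH at 0° is gauche with CN at 60° (3.1); COOH at 0° is gauche with SH at 300° (3.7); Et at 120° is gauche with CN at 60° (2.6); Et at 120° is gauche with NH2 at 180° (3.8). Total 13.2 kJ/mol.
CN at 120° is eclipsed. COOH at 0° is eclipsed with SH at 0° (10.7); Et at 120° is eclipsed with CN at 120° (8.6); H at 240° is eclipsed with NH2 at 240° (6.1). Total 25.4 kJ/mol.
CN at 180° is staggered. COOH at 0° is gauche with NH2 at 300° (4.0); COOH at 0° is gauche with SH at 60° (3.7); Et at 120° is gauche with CN at 180° (2.6); Et at 120° is gauche with SH at 60° (3.5). Total 13.8 kJ/mol.
CN at 240° is eclipsed. COOH at 0° is eclipsed with NH2 at 0° (12.7); Et at 120° is eclipsed with SH at 120° (12.3); H at 240° is eclipsed with CN at 240° (5.3). Total 30.3 kJ/mol.
CN at 300° is staggered. COOH at 0° is gauche with CN at 300° (3.1); COOH at 0° is gauche with NH2 at 60° (4.0); Et at 120° is gauche with NH2 at 60° (3.8); Et at 120° is gauche with SH at 180° (3.5). Total 14.4 kJ/mol.
The minimum (13.2 kJ/mol) occurs with CN at 60°.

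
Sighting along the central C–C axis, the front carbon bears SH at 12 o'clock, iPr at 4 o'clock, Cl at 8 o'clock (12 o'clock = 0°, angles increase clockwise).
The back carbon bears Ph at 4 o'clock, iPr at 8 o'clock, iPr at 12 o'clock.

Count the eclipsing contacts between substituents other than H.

Non-H eclipsing pairs: SH(0°)/iPr(0°); iPr(120°)/Ph(120°); Cl(240°)/iPr(240°) — 3 interactions.

3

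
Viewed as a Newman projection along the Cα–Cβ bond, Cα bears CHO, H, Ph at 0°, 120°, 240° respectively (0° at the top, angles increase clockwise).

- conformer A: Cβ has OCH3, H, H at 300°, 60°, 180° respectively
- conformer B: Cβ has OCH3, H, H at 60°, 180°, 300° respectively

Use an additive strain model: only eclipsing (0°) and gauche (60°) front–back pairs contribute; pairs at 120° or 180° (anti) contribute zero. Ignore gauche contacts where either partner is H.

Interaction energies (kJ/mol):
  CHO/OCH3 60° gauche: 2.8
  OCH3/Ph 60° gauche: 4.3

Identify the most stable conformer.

B

A is staggered. CHO at 0° is gauche with OCH3 at 300° (2.8); Ph at 240° is gauche with OCH3 at 300° (4.3). Total 7.1 kJ/mol.
B is staggered. CHO at 0° is gauche with OCH3 at 60° (2.8). Total 2.8 kJ/mol.
B has the lowest total (2.8 kJ/mol).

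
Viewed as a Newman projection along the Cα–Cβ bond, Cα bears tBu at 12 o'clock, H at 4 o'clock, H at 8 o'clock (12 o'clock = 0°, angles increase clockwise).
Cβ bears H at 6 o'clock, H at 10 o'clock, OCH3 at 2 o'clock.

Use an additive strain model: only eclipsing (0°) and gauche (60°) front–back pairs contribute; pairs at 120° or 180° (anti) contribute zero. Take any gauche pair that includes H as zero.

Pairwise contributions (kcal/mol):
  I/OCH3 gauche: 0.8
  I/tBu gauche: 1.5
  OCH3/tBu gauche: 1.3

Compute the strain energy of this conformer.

1.3 kcal/mol

This conformer (staggered): tBu(0°)/OCH3(60°) gauche 1.3 → 1.3 kcal/mol.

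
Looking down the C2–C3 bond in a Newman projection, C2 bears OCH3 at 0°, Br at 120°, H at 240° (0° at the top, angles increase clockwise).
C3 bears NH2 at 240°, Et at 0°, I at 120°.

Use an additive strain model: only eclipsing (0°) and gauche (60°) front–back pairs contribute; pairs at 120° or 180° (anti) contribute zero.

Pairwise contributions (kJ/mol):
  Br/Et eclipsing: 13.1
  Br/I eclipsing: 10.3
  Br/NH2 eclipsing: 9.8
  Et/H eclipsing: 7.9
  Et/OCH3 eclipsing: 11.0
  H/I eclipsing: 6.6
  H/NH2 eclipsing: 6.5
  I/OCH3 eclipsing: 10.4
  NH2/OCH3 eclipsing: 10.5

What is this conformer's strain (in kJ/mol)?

27.8 kJ/mol

This conformer (eclipsed): OCH3(0°)/Et(0°) eclipsed 11.0; Br(120°)/I(120°) eclipsed 10.3; H(240°)/NH2(240°) eclipsed 6.5 → 27.8 kJ/mol.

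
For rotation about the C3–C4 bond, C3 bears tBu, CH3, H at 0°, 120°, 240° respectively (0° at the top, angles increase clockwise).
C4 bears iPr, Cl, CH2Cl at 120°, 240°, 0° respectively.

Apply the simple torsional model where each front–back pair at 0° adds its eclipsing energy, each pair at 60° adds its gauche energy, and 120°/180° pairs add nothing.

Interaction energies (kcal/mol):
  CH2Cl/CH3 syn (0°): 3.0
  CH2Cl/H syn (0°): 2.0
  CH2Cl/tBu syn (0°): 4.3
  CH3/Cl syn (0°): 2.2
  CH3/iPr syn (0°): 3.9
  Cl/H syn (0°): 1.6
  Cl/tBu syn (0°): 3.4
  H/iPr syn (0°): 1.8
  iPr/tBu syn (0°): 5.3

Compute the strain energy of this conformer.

9.8 kcal/mol

This conformer (eclipsed): tBu(0°)/CH2Cl(0°) eclipsed 4.3; CH3(120°)/iPr(120°) eclipsed 3.9; H(240°)/Cl(240°) eclipsed 1.6 → 9.8 kcal/mol.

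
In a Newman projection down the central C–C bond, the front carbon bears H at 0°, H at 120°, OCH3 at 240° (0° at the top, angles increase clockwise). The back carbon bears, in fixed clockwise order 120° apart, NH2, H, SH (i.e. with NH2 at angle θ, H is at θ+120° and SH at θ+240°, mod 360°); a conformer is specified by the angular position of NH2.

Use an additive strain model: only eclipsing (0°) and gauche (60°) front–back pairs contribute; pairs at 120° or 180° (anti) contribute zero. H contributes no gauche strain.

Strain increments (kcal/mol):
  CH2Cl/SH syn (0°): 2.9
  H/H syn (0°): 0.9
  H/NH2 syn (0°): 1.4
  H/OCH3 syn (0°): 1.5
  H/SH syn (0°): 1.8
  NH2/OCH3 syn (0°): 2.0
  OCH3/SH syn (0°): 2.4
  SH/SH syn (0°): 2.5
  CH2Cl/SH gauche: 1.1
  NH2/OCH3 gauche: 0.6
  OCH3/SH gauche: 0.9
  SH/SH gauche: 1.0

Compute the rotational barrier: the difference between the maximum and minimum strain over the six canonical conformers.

NH2 at 0° (eclipsed): H–NH2 eclipsed, H–H eclipsed, OCH3–SH eclipsed; 1.4 + 0.9 + 2.4 = 4.7 kcal/mol.
NH2 at 60° (staggered): OCH3–SH gauche; 0.9 = 0.9 kcal/mol.
NH2 at 120° (eclipsed): H–SH eclipsed, H–NH2 eclipsed, OCH3–H eclipsed; 1.8 + 1.4 + 1.5 = 4.7 kcal/mol.
NH2 at 180° (staggered): OCH3–NH2 gauche; 0.6 = 0.6 kcal/mol.
NH2 at 240° (eclipsed): H–H eclipsed, H–SH eclipsed, OCH3–NH2 eclipsed; 0.9 + 1.8 + 2.0 = 4.7 kcal/mol.
NH2 at 300° (staggered): OCH3–NH2 gauche, OCH3–SH gauche; 0.6 + 0.9 = 1.5 kcal/mol.
Max at 0° (4.7 kcal/mol), min at 180° (0.6 kcal/mol); barrier = 4.1 kcal/mol.

4.1 kcal/mol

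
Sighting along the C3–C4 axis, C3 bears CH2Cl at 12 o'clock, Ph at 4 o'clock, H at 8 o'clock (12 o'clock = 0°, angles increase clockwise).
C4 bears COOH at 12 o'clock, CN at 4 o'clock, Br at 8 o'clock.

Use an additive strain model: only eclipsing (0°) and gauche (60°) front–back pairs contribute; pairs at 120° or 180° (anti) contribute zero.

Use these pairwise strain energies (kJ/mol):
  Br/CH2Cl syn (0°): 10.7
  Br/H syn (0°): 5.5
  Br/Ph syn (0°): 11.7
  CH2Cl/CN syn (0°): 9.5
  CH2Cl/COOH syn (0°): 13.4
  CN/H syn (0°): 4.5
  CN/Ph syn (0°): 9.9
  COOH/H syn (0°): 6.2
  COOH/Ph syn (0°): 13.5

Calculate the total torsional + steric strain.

28.8 kJ/mol

This conformer (eclipsed): CH2Cl–COOH eclipsed, Ph–CN eclipsed, H–Br eclipsed; 13.4 + 9.9 + 5.5 = 28.8 kJ/mol.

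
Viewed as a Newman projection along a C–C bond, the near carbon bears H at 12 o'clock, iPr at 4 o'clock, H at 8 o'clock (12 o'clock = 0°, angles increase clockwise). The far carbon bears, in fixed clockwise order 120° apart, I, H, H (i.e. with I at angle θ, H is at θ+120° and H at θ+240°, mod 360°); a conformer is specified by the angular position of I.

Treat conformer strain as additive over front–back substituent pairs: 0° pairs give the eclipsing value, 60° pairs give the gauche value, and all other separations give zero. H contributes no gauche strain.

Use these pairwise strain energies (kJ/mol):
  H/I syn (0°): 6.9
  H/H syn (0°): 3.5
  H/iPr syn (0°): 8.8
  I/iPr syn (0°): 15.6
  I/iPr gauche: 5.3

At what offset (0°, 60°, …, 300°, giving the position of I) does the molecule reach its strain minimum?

I at 0° (eclipsed): H(0°)/I(0°) eclipsed 6.9; iPr(120°)/H(120°) eclipsed 8.8; H(240°)/H(240°) eclipsed 3.5 → 19.2 kJ/mol.
I at 60° (staggered): iPr(120°)/I(60°) gauche 5.3 → 5.3 kJ/mol.
I at 120° (eclipsed): H(0°)/H(0°) eclipsed 3.5; iPr(120°)/I(120°) eclipsed 15.6; H(240°)/H(240°) eclipsed 3.5 → 22.6 kJ/mol.
I at 180° (staggered): iPr(120°)/I(180°) gauche 5.3 → 5.3 kJ/mol.
I at 240° (eclipsed): H(0°)/H(0°) eclipsed 3.5; iPr(120°)/H(120°) eclipsed 8.8; H(240°)/I(240°) eclipsed 6.9 → 19.2 kJ/mol.
I at 300° (staggered): no non-H gauche contacts → 0.0 kJ/mol.
The minimum (0.0 kJ/mol) occurs with I at 300°.

300°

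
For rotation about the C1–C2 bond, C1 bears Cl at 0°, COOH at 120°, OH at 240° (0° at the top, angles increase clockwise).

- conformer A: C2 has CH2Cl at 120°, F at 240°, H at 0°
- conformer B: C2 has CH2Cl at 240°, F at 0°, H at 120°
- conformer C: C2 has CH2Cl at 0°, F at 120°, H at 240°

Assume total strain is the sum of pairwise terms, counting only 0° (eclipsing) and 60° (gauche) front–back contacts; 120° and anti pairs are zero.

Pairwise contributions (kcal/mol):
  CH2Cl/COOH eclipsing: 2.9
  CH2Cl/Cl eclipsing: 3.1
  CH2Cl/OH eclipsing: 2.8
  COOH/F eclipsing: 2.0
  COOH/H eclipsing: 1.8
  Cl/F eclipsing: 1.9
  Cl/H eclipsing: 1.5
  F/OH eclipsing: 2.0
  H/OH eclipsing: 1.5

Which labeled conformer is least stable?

A (eclipsed): Cl–H eclipsed, COOH–CH2Cl eclipsed, OH–F eclipsed; 1.5 + 2.9 + 2.0 = 6.4 kcal/mol.
B (eclipsed): Cl–F eclipsed, COOH–H eclipsed, OH–CH2Cl eclipsed; 1.9 + 1.8 + 2.8 = 6.5 kcal/mol.
C (eclipsed): Cl–CH2Cl eclipsed, COOH–F eclipsed, OH–H eclipsed; 3.1 + 2.0 + 1.5 = 6.6 kcal/mol.
C has the highest total (6.6 kcal/mol).

C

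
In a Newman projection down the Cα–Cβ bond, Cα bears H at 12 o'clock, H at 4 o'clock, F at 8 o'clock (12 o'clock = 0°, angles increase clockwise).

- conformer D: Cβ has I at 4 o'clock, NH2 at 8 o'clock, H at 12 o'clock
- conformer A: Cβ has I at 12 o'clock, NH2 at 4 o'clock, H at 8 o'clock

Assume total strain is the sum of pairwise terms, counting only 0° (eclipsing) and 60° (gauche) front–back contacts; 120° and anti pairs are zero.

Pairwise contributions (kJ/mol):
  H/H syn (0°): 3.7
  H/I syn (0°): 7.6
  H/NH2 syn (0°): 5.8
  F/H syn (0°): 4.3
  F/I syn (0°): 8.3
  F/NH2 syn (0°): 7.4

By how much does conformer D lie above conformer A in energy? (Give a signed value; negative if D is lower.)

D (eclipsed): H(0°)/H(0°) eclipsed 3.7; H(120°)/I(120°) eclipsed 7.6; F(240°)/NH2(240°) eclipsed 7.4 → 18.7 kJ/mol.
A (eclipsed): H(0°)/I(0°) eclipsed 7.6; H(120°)/NH2(120°) eclipsed 5.8; F(240°)/H(240°) eclipsed 4.3 → 17.7 kJ/mol.
E(D) − E(A) = 18.7 − 17.7 = +1.0 kJ/mol.

+1.0 kJ/mol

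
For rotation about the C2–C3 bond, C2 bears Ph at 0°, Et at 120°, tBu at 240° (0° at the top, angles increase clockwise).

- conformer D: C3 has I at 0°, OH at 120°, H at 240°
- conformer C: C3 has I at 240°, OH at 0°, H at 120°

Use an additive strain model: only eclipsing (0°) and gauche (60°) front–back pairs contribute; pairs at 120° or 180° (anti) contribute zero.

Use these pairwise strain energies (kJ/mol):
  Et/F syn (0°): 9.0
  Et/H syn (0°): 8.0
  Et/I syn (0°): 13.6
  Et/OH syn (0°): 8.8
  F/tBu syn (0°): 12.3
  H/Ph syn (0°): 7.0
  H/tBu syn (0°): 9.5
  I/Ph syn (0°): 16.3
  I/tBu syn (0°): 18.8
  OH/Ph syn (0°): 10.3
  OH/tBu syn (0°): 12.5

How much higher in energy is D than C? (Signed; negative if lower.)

-2.5 kJ/mol

D (eclipsed): Ph(0°)/I(0°) eclipsed 16.3; Et(120°)/OH(120°) eclipsed 8.8; tBu(240°)/H(240°) eclipsed 9.5 → 34.6 kJ/mol.
C (eclipsed): Ph(0°)/OH(0°) eclipsed 10.3; Et(120°)/H(120°) eclipsed 8.0; tBu(240°)/I(240°) eclipsed 18.8 → 37.1 kJ/mol.
E(D) − E(C) = 34.6 − 37.1 = -2.5 kJ/mol.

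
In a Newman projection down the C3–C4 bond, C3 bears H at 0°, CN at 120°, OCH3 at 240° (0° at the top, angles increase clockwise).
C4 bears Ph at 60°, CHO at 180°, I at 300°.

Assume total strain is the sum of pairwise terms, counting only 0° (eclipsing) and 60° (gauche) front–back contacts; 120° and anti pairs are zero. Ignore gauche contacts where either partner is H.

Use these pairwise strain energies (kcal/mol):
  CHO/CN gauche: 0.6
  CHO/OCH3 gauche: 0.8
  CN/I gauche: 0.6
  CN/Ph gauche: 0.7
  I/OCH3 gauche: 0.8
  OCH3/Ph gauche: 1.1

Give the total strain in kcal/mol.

2.9 kcal/mol

This conformer (staggered): CN–Ph gauche, CN–CHO gauche, OCH3–CHO gauche, OCH3–I gauche; 0.7 + 0.6 + 0.8 + 0.8 = 2.9 kcal/mol.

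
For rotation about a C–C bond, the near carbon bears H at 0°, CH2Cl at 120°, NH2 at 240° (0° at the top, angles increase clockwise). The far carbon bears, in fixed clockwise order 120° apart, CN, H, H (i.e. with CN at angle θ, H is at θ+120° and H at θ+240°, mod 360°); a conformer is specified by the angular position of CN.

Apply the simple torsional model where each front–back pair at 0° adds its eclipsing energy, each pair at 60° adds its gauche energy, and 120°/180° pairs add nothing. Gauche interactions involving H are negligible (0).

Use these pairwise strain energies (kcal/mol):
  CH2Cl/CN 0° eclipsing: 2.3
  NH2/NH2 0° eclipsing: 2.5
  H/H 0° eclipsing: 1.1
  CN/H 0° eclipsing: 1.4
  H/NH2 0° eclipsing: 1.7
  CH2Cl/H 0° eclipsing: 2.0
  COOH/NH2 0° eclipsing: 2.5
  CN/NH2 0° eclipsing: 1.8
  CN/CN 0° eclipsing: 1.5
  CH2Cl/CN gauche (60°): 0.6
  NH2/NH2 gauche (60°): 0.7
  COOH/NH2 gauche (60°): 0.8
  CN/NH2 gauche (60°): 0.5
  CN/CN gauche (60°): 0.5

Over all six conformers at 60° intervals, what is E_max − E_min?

4.6 kcal/mol

CN at 0° is eclipsed. H at 0° is eclipsed with CN at 0° (1.4); CH2Cl at 120° is eclipsed with H at 120° (2.0); NH2 at 240° is eclipsed with H at 240° (1.7). Total 5.1 kcal/mol.
CN at 60° is staggered. CH2Cl at 120° is gauche with CN at 60° (0.6). Total 0.6 kcal/mol.
CN at 120° is eclipsed. H at 0° is eclipsed with H at 0° (1.1); CH2Cl at 120° is eclipsed with CN at 120° (2.3); NH2 at 240° is eclipsed with H at 240° (1.7). Total 5.1 kcal/mol.
CN at 180° is staggered. CH2Cl at 120° is gauche with CN at 180° (0.6); NH2 at 240° is gauche with CN at 180° (0.5). Total 1.1 kcal/mol.
CN at 240° is eclipsed. H at 0° is eclipsed with H at 0° (1.1); CH2Cl at 120° is eclipsed with H at 120° (2.0); NH2 at 240° is eclipsed with CN at 240° (1.8). Total 4.9 kcal/mol.
CN at 300° is staggered. NH2 at 240° is gauche with CN at 300° (0.5). Total 0.5 kcal/mol.
Max at 0° (5.1 kcal/mol), min at 300° (0.5 kcal/mol); barrier = 4.6 kcal/mol.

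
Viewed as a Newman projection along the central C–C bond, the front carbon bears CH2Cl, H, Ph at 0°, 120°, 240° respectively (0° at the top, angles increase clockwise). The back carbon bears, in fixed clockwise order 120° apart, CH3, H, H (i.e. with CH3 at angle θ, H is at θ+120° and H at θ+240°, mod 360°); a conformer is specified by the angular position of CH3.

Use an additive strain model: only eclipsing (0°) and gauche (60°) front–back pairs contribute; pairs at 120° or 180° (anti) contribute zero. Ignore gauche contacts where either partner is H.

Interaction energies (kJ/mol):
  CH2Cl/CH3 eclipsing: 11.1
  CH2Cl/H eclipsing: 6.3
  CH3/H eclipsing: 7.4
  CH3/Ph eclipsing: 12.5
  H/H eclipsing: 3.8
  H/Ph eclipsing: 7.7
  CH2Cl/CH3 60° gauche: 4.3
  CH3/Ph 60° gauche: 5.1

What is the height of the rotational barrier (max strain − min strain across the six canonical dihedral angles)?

18.3 kJ/mol

CH3 at 0° (eclipsed): CH2Cl–CH3 eclipsed, H–H eclipsed, Ph–H eclipsed; 11.1 + 3.8 + 7.7 = 22.6 kJ/mol.
CH3 at 60° (staggered): CH2Cl–CH3 gauche; 4.3 = 4.3 kJ/mol.
CH3 at 120° (eclipsed): CH2Cl–H eclipsed, H–CH3 eclipsed, Ph–H eclipsed; 6.3 + 7.4 + 7.7 = 21.4 kJ/mol.
CH3 at 180° (staggered): Ph–CH3 gauche; 5.1 = 5.1 kJ/mol.
CH3 at 240° (eclipsed): CH2Cl–H eclipsed, H–H eclipsed, Ph–CH3 eclipsed; 6.3 + 3.8 + 12.5 = 22.6 kJ/mol.
CH3 at 300° (staggered): CH2Cl–CH3 gauche, Ph–CH3 gauche; 4.3 + 5.1 = 9.4 kJ/mol.
Max at 0° (22.6 kJ/mol), min at 60° (4.3 kJ/mol); barrier = 18.3 kJ/mol.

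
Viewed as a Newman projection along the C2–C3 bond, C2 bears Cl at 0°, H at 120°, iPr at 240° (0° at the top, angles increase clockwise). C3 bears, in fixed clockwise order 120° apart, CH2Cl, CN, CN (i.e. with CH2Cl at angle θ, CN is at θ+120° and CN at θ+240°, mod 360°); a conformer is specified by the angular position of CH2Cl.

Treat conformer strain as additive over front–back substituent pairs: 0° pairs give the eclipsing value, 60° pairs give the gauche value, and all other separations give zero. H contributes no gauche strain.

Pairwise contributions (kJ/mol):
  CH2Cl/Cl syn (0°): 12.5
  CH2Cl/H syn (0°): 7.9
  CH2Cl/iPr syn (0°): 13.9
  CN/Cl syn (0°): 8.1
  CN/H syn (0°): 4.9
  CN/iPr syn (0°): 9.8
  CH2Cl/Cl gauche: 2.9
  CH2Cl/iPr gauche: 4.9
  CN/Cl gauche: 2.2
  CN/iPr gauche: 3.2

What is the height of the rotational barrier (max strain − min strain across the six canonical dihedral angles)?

CH2Cl at 0° (eclipsed): Cl–CH2Cl eclipsed, H–CN eclipsed, iPr–CN eclipsed; 12.5 + 4.9 + 9.8 = 27.2 kJ/mol.
CH2Cl at 60° (staggered): Cl–CH2Cl gauche, Cl–CN gauche, iPr–CN gauche, iPr–CN gauche; 2.9 + 2.2 + 3.2 + 3.2 = 11.5 kJ/mol.
CH2Cl at 120° (eclipsed): Cl–CN eclipsed, H–CH2Cl eclipsed, iPr–CN eclipsed; 8.1 + 7.9 + 9.8 = 25.8 kJ/mol.
CH2Cl at 180° (staggered): Cl–CN gauche, Cl–CN gauche, iPr–CH2Cl gauche, iPr–CN gauche; 2.2 + 2.2 + 4.9 + 3.2 = 12.5 kJ/mol.
CH2Cl at 240° (eclipsed): Cl–CN eclipsed, H–CN eclipsed, iPr–CH2Cl eclipsed; 8.1 + 4.9 + 13.9 = 26.9 kJ/mol.
CH2Cl at 300° (staggered): Cl–CH2Cl gauche, Cl–CN gauche, iPr–CH2Cl gauche, iPr–CN gauche; 2.9 + 2.2 + 4.9 + 3.2 = 13.2 kJ/mol.
Max at 0° (27.2 kJ/mol), min at 60° (11.5 kJ/mol); barrier = 15.7 kJ/mol.

15.7 kJ/mol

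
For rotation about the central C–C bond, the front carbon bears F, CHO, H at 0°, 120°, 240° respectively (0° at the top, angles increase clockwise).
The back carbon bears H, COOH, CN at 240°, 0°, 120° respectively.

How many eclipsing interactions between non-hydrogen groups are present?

2

Non-H eclipsing pairs: F(0°)/COOH(0°); CHO(120°)/CN(120°) — 2 interactions.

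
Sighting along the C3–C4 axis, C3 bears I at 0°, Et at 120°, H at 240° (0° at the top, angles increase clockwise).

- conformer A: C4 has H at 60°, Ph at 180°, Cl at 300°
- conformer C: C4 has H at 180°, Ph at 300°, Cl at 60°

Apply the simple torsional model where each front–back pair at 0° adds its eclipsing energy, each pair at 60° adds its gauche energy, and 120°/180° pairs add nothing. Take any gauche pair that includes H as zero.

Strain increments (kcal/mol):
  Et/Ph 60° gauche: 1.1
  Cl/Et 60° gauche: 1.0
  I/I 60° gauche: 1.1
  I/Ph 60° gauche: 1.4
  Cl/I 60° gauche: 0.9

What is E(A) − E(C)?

A (staggered): I(0°)/Cl(300°) gauche 0.9; Et(120°)/Ph(180°) gauche 1.1 → 2.0 kcal/mol.
C (staggered): I(0°)/Ph(300°) gauche 1.4; I(0°)/Cl(60°) gauche 0.9; Et(120°)/Cl(60°) gauche 1.0 → 3.3 kcal/mol.
E(A) − E(C) = 2.0 − 3.3 = -1.3 kcal/mol.

-1.3 kcal/mol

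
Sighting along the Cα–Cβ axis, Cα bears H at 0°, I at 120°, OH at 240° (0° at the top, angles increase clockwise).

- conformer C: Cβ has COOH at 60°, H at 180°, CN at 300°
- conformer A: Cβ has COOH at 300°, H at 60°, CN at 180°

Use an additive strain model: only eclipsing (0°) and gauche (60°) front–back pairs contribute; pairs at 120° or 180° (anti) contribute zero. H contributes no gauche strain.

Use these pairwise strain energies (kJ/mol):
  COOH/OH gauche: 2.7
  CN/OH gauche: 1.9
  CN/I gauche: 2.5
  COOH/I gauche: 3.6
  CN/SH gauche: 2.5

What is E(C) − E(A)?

C (staggered): I(120°)/COOH(60°) gauche 3.6; OH(240°)/CN(300°) gauche 1.9 → 5.5 kJ/mol.
A (staggered): I(120°)/CN(180°) gauche 2.5; OH(240°)/COOH(300°) gauche 2.7; OH(240°)/CN(180°) gauche 1.9 → 7.1 kJ/mol.
E(C) − E(A) = 5.5 − 7.1 = -1.6 kJ/mol.

-1.6 kJ/mol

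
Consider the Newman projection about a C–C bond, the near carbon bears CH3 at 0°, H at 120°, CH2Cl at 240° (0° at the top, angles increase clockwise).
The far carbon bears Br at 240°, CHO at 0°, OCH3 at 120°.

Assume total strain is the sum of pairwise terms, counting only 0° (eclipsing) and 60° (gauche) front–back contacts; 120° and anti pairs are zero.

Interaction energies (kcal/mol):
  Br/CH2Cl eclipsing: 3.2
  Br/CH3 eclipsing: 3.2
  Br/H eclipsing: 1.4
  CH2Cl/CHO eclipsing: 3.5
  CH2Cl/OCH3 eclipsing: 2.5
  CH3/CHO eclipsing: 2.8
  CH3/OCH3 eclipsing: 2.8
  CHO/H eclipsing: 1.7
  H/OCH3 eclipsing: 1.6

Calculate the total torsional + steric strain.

7.6 kcal/mol

This conformer (eclipsed): CH3–CHO eclipsed, H–OCH3 eclipsed, CH2Cl–Br eclipsed; 2.8 + 1.6 + 3.2 = 7.6 kcal/mol.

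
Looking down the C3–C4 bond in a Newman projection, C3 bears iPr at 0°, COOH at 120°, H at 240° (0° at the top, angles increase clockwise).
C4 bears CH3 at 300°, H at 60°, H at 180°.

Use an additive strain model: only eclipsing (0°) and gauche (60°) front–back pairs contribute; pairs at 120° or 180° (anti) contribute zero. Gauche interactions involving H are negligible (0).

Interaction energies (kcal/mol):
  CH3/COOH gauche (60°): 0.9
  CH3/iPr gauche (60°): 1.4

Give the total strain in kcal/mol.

1.4 kcal/mol

This conformer is staggered. iPr at 0° is gauche with CH3 at 300° (1.4). Total 1.4 kcal/mol.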